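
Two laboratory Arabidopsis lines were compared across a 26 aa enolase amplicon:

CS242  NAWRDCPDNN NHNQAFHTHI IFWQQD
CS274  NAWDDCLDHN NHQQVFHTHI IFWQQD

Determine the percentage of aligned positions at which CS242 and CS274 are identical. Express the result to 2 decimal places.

80.77%

Differing sites — 4:R/D; 7:P/L; 9:N/H; 13:N/Q; 15:A/V.
21 of the 26 sites match, so the percent identity is 21/26 × 100 = 80.77%.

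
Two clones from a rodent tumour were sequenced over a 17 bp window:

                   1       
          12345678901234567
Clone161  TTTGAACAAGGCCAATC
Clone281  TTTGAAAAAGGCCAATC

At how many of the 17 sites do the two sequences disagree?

Differing sites — 7:C/A.
That gives 1 mismatch out of 17 aligned sites, so the Hamming distance is 1.

1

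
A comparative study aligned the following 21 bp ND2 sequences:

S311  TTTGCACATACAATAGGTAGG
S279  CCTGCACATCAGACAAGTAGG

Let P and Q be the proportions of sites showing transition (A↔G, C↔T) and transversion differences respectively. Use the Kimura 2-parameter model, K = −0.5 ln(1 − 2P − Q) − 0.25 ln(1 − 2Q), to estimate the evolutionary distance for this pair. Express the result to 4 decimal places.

Mismatches occur at site 1 (T↔C, transition), site 2 (T↔C, transition), site 10 (A↔C, transversion), site 11 (C↔A, transversion), site 12 (A↔G, transition), site 14 (T↔C, transition), site 16 (G↔A, transition).
Of the 7 differences, 5 transitions and 2 transversions over 21 sites: P = 5/21 = 0.238095, Q = 2/21 = 0.095238.
d = −0.5·ln(0.428572) − 0.25·ln(0.809524) = −0.5·(-0.847297) − 0.25·(-0.211309) = 0.4765.

0.4765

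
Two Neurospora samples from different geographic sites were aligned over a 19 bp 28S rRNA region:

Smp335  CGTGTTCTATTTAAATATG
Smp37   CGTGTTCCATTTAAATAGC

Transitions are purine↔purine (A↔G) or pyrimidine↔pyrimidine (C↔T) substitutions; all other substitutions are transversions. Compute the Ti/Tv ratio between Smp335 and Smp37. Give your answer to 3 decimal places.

Mismatches occur at site 8 (T/C, transition), site 18 (T/G, transversion), site 19 (G/C, transversion).
Of the 3 differences, 1 transition and 2 transversions, so Ti/Tv = 1/2 = 0.500.

0.500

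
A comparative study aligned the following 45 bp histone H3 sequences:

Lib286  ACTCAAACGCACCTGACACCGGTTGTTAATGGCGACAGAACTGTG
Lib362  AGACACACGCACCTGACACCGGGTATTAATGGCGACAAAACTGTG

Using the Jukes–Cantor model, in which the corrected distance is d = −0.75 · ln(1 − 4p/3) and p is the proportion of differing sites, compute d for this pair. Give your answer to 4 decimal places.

0.1468

The sequences differ at positions 2 (C/G), 3 (T/A), 6 (A/C), 23 (T/G), 25 (G/A), 38 (G/A).
p = 6/45 = 0.133333.
d = −0.75 · ln(1 − (4/3)·0.133333) = −0.75 · ln(0.822223) = −0.75 · (-0.195744) = 0.1468.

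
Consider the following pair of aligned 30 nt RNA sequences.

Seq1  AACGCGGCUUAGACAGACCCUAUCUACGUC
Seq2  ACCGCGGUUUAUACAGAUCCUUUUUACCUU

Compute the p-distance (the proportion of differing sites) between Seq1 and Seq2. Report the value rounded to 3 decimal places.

0.267

Mismatches occur at site 2 (A→C), site 8 (C→U), site 12 (G→U), site 18 (C→U), site 22 (A→U), site 24 (C→U), site 28 (G→C), site 30 (C→U).
There are 8 differences over 30 sites, so p = 8/30 = 0.267.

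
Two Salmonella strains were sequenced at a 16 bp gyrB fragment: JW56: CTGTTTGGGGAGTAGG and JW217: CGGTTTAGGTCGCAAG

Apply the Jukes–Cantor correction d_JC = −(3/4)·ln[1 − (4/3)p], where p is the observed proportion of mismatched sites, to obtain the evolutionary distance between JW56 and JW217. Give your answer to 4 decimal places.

The sequences differ at positions 2 (T/G), 7 (G/A), 10 (G/T), 11 (A/C), 13 (T/C), 15 (G/A).
p = 6/16 = 0.375000.
d = −0.75 · ln(1 − (4/3)·0.375000) = −0.75 · ln(0.500000) = −0.75 · (-0.693147) = 0.5199.

0.5199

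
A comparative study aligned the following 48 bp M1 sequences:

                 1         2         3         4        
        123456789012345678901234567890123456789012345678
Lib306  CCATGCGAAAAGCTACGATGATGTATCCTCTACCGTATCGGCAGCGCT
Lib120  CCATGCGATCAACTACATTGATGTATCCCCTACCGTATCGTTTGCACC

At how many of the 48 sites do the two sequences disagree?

11

Differing sites — 9:A/T; 10:A/C; 12:G/A; 17:G/A; 18:A/T; 29:T/C; 41:G/T; 42:C/T; 43:A/T; 46:G/A; 48:T/C.
That gives 11 mismatches out of 48 aligned sites, so the Hamming distance is 11.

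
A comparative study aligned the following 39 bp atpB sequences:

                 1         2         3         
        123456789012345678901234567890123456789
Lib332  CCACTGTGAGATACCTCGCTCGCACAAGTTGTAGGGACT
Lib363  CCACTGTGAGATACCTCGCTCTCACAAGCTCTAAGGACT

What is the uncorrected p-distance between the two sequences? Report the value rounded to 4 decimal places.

The sequences differ at positions 22 (G/T), 29 (T/C), 31 (G/C), 34 (G/A).
There are 4 differences over 39 sites, so p = 4/39 = 0.1026.

0.1026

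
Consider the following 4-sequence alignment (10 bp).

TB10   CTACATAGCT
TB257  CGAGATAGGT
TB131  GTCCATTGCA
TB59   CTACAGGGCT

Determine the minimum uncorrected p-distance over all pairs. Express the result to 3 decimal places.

0.200

Pairwise Hamming distances:
  TB10 vs TB257: 3
  TB10 vs TB131: 4
  TB10 vs TB59: 2
  TB257 vs TB131: 7
  TB257 vs TB59: 5
  TB131 vs TB59: 5
The smallest is 2 mismatches, between TB10 and TB59; p = 2/10 = 0.200.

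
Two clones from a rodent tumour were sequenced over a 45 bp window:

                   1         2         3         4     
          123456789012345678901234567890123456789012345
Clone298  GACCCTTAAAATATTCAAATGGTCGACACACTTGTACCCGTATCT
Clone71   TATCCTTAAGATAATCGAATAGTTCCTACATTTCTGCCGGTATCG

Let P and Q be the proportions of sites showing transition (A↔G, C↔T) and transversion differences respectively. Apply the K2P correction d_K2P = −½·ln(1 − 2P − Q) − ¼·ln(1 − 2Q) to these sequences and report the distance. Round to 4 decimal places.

The sequences differ at positions 1 (G/T, transversion), 3 (C/T, transition), 10 (A/G, transition), 14 (T/A, transversion), 17 (A/G, transition), 21 (G/A, transition), 24 (C/T, transition), 25 (G/C, transversion), 26 (A/C, transversion), 27 (C/T, transition), 31 (C/T, transition), 34 (G/C, transversion), 36 (A/G, transition), 39 (C/G, transversion), 45 (T/G, transversion).
Of the 15 differences, 8 transitions and 7 transversions over 45 sites: P = 8/45 = 0.177778, Q = 7/45 = 0.155556.
d = −0.5·ln(0.488888) − 0.25·ln(0.688888) = −0.5·(-0.715622) − 0.25·(-0.372677) = 0.4510.

0.4510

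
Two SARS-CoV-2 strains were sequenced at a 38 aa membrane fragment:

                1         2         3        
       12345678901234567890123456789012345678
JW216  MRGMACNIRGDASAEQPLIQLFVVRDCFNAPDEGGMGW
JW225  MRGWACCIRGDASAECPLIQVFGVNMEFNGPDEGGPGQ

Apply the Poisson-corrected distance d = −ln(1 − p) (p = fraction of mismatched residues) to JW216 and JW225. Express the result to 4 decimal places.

Mismatches occur at site 4 (M/W), site 7 (N/C), site 16 (Q/C), site 21 (L/V), site 23 (V/G), site 25 (R/N), site 26 (D/M), site 27 (C/E), site 30 (A/G), site 36 (M/P), site 38 (W/Q).
p = 11/38 = 0.289474.
d = −ln(1 − 0.289474) = −ln(0.710526) = 0.3417.

0.3417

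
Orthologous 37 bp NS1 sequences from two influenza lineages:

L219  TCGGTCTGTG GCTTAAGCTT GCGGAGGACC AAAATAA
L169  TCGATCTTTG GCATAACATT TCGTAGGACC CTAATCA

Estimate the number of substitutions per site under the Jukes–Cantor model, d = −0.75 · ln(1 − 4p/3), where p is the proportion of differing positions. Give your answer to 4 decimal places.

0.3351

The sequences differ at positions 4 (G/A), 8 (G/T), 13 (T/A), 17 (G/C), 18 (C/A), 21 (G/T), 24 (G/T), 31 (A/C), 32 (A/T), 36 (A/C).
p = 10/37 = 0.270270.
d = −0.75 · ln(1 − (4/3)·0.270270) = −0.75 · ln(0.639640) = −0.75 · (-0.446850) = 0.3351.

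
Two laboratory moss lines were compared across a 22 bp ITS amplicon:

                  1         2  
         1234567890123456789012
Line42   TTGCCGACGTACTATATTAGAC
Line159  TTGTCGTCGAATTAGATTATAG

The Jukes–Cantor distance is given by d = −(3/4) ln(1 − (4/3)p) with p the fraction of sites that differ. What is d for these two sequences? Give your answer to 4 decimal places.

0.4141

Differing sites — 4:C/T; 7:A/T; 10:T/A; 12:C/T; 15:T/G; 20:G/T; 22:C/G.
p = 7/22 = 0.318182.
d = −0.75 · ln(1 − (4/3)·0.318182) = −0.75 · ln(0.575757) = −0.75 · (-0.552070) = 0.4141.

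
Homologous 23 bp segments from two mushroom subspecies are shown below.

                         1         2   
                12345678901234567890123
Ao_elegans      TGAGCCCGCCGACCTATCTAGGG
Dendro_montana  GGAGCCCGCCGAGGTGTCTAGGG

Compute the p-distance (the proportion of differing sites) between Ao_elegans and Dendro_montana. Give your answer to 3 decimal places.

The sequences differ at positions 1 (T/G), 13 (C/G), 14 (C/G), 16 (A/G).
There are 4 differences over 23 sites, so p = 4/23 = 0.174.

0.174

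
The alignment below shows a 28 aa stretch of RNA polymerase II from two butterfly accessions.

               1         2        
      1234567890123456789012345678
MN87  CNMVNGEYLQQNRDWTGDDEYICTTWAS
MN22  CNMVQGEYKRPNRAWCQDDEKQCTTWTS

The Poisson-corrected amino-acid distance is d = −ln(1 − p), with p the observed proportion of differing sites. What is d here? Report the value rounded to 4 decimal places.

The sequences differ at positions 5 (N/Q), 9 (L/K), 10 (Q/R), 11 (Q/P), 14 (D/A), 16 (T/C), 17 (G/Q), 21 (Y/K), 22 (I/Q), 27 (A/T).
p = 10/28 = 0.357143.
d = −ln(1 − 0.357143) = −ln(0.642857) = 0.4418.

0.4418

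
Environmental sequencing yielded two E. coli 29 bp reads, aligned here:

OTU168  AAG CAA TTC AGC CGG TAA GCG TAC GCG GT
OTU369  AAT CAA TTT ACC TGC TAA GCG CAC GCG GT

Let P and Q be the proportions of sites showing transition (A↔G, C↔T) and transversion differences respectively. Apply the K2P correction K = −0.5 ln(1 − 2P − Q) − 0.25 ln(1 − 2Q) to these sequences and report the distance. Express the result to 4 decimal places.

0.2437

The sequences differ at positions 3 (G/T, transversion), 9 (C/T, transition), 11 (G/C, transversion), 13 (C/T, transition), 15 (G/C, transversion), 22 (T/C, transition).
Of the 6 differences, 3 transitions and 3 transversions over 29 sites: P = 3/29 = 0.103448, Q = 3/29 = 0.103448.
d = −0.5·ln(0.689656) − 0.25·ln(0.793104) = −0.5·(-0.371562) − 0.25·(-0.231801) = 0.2437.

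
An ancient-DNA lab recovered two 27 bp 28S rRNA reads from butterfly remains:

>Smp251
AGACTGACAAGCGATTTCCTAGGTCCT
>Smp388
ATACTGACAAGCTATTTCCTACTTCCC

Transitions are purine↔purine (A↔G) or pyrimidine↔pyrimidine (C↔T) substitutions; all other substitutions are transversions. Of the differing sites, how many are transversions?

4

The sequences differ at positions 2 (G/T, transversion), 13 (G/T, transversion), 22 (G/C, transversion), 23 (G/T, transversion), 27 (T/C, transition).
Of the 5 differences, 1 transition and 4 transversions, so the answer is 4.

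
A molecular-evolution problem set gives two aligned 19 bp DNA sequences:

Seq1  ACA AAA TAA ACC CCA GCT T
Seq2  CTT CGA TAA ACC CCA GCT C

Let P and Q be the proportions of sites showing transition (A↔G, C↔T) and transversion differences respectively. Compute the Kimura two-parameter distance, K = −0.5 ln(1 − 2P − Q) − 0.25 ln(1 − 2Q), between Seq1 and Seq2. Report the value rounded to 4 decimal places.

The sequences differ at positions 1 (A/C, transversion), 2 (C/T, transition), 3 (A/T, transversion), 4 (A/C, transversion), 5 (A/G, transition), 19 (T/C, transition).
Of the 6 differences, 3 transitions and 3 transversions over 19 sites: P = 3/19 = 0.157895, Q = 3/19 = 0.157895.
d = −0.5·ln(0.526315) − 0.25·ln(0.684210) = −0.5·(-0.641855) − 0.25·(-0.379490) = 0.4158.

0.4158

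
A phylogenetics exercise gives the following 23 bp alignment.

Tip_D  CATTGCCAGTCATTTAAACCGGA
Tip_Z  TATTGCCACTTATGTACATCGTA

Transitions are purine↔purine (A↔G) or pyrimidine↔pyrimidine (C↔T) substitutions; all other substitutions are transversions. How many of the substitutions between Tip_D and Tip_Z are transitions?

Differing sites — 1:C/T (Ti); 9:G/C (Tv); 11:C/T (Ti); 14:T/G (Tv); 17:A/C (Tv); 19:C/T (Ti); 22:G/T (Tv).
Of the 7 differences, 3 transitions and 4 transversions, so the answer is 3.

3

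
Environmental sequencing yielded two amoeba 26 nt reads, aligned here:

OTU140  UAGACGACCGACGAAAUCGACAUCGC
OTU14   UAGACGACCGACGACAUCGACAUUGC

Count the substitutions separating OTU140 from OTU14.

2

Mismatches occur at site 15 (A↔C), site 24 (C↔U).
That gives 2 mismatches out of 26 aligned sites, so the Hamming distance is 2.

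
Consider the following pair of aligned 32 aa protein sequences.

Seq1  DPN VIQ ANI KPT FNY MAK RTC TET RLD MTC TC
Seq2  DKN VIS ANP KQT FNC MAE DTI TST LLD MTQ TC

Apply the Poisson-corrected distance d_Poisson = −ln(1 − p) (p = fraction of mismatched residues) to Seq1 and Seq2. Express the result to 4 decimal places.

0.4212

Differing sites — 2:P/K; 6:Q/S; 9:I/P; 11:P/Q; 15:Y/C; 18:K/E; 19:R/D; 21:C/I; 23:E/S; 25:R/L; 30:C/Q.
p = 11/32 = 0.343750.
d = −ln(1 − 0.343750) = −ln(0.656250) = 0.4212.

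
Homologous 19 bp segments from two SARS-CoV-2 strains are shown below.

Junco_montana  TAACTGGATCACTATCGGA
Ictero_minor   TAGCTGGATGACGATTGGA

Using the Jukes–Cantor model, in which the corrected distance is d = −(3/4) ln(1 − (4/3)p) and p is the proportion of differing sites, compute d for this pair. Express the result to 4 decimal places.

0.2471

Differing sites — 3:A/G; 10:C/G; 13:T/G; 16:C/T.
p = 4/19 = 0.210526.
d = −0.75 · ln(1 − (4/3)·0.210526) = −0.75 · ln(0.719299) = −0.75 · (-0.329478) = 0.2471.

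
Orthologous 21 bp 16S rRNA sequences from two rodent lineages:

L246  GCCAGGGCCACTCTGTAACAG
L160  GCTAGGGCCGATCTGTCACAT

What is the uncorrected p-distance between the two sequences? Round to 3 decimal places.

0.238

Mismatches occur at site 3 (C→T), site 10 (A→G), site 11 (C→A), site 17 (A→C), site 21 (G→T).
There are 5 differences over 21 sites, so p = 5/21 = 0.238.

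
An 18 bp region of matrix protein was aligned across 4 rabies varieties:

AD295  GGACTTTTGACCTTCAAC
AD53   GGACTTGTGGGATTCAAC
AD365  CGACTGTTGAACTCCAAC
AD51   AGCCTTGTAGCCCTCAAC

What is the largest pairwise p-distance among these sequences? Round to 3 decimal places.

0.500

Pairwise Hamming distances:
  AD295 vs AD53: 4
  AD295 vs AD365: 4
  AD295 vs AD51: 6
  AD53 vs AD365: 7
  AD53 vs AD51: 6
  AD365 vs AD51: 9
The largest is 9 mismatches, between AD365 and AD51; p = 9/18 = 0.500.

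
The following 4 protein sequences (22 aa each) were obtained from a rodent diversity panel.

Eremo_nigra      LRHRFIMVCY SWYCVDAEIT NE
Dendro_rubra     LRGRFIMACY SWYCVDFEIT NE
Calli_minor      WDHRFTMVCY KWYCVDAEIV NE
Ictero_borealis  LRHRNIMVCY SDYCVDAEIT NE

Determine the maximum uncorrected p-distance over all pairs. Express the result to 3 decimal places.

Pairwise Hamming distances:
  Eremo_nigra vs Dendro_rubra: 3
  Eremo_nigra vs Calli_minor: 5
  Eremo_nigra vs Ictero_borealis: 2
  Dendro_rubra vs Calli_minor: 8
  Dendro_rubra vs Ictero_borealis: 5
  Calli_minor vs Ictero_borealis: 7
The largest is 8 mismatches, between Dendro_rubra and Calli_minor; p = 8/22 = 0.364.

0.364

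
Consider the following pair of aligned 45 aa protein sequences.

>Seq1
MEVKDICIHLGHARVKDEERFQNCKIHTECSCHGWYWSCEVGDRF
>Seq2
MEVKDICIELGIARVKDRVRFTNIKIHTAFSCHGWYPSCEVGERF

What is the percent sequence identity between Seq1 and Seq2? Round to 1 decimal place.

77.8%

Differing sites — 9:H/E; 12:H/I; 18:E/R; 19:E/V; 22:Q/T; 24:C/I; 29:E/A; 30:C/F; 37:W/P; 43:D/E.
35 of the 45 sites match, so the percent identity is 35/45 × 100 = 77.8%.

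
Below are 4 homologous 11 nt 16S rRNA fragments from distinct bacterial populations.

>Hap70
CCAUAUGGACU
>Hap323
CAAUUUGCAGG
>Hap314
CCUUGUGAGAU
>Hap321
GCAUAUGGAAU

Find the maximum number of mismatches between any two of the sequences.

Pairwise Hamming distances:
  Hap70 vs Hap323: 5
  Hap70 vs Hap314: 5
  Hap70 vs Hap321: 2
  Hap323 vs Hap314: 7
  Hap323 vs Hap321: 6
  Hap314 vs Hap321: 5
The largest is 7, between Hap323 and Hap314.

7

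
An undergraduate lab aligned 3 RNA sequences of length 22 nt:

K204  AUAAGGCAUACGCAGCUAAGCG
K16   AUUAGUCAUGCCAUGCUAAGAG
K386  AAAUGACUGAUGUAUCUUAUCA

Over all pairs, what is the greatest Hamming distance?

Pairwise Hamming distances:
  K204 vs K16: 7
  K204 vs K386: 11
  K16 vs K386: 16
The largest is 16, between K16 and K386.

16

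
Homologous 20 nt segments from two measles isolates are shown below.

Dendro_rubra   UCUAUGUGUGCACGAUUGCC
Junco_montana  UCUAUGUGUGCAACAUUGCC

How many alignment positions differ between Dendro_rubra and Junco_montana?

2

Mismatches occur at site 13 (C→A), site 14 (G→C).
That gives 2 mismatches out of 20 aligned sites, so the Hamming distance is 2.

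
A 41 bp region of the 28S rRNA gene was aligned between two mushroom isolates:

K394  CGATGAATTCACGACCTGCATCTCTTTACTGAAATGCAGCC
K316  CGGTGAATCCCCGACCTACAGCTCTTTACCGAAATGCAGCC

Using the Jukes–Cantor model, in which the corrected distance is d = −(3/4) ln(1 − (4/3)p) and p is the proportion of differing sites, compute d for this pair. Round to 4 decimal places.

0.1628

The sequences differ at positions 3 (A/G), 9 (T/C), 11 (A/C), 18 (G/A), 21 (T/G), 30 (T/C).
p = 6/41 = 0.146341.
d = −0.75 · ln(1 − (4/3)·0.146341) = −0.75 · ln(0.804879) = −0.75 · (-0.217063) = 0.1628.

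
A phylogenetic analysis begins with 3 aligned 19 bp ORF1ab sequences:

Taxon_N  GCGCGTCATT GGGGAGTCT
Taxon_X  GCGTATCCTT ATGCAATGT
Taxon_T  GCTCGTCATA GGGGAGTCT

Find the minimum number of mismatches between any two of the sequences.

Pairwise Hamming distances:
  Taxon_N vs Taxon_X: 8
  Taxon_N vs Taxon_T: 2
  Taxon_X vs Taxon_T: 10
The smallest is 2, between Taxon_N and Taxon_T.

2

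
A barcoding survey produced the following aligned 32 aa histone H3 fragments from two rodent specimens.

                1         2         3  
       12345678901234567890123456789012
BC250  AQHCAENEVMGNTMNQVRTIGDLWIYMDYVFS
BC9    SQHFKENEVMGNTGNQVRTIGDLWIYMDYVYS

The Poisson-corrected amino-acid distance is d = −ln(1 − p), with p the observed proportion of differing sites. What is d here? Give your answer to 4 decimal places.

0.1699

Mismatches occur at site 1 (A/S), site 4 (C/F), site 5 (A/K), site 14 (M/G), site 31 (F/Y).
p = 5/32 = 0.156250.
d = −ln(1 − 0.156250) = −ln(0.843750) = 0.1699.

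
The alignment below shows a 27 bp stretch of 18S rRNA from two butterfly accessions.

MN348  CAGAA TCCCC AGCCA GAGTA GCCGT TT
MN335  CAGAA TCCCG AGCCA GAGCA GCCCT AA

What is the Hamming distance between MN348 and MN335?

5

Differing sites — 10:C/G; 19:T/C; 24:G/C; 26:T/A; 27:T/A.
That gives 5 mismatches out of 27 aligned sites, so the Hamming distance is 5.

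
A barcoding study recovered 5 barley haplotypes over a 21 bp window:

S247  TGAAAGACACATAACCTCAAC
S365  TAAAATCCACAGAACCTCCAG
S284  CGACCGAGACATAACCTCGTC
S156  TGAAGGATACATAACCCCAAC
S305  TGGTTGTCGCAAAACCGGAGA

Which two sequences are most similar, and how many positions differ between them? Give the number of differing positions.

3

Pairwise Hamming distances:
  S247 vs S365: 6
  S247 vs S284: 6
  S247 vs S156: 3
  S247 vs S305: 10
  S365 vs S284: 11
  S365 vs S156: 9
  S365 vs S305: 13
  S284 vs S156: 7
  S284 vs S305: 13
  S156 vs S305: 11
The smallest is 3, between S247 and S156.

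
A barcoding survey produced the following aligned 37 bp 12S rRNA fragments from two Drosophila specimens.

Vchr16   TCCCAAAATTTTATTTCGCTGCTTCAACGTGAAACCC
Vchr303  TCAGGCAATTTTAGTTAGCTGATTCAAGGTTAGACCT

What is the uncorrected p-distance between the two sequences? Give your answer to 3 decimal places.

Differing sites — 3:C/A; 4:C/G; 5:A/G; 6:A/C; 14:T/G; 17:C/A; 22:C/A; 28:C/G; 31:G/T; 33:A/G; 37:C/T.
There are 11 differences over 37 sites, so p = 11/37 = 0.297.

0.297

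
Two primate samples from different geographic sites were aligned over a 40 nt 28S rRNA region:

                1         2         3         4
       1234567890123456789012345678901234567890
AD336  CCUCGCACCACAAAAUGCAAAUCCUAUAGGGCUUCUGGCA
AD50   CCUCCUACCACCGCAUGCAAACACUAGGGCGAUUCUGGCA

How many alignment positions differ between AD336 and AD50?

11

Mismatches occur at site 5 (G↔C), site 6 (C↔U), site 12 (A↔C), site 13 (A↔G), site 14 (A↔C), site 22 (U↔C), site 23 (C↔A), site 27 (U↔G), site 28 (A↔G), site 30 (G↔C), site 32 (C↔A).
That gives 11 mismatches out of 40 aligned sites, so the Hamming distance is 11.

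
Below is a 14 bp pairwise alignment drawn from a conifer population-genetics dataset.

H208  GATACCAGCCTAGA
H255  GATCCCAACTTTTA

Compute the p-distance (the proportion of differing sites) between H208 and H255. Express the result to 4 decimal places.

Mismatches occur at site 4 (A↔C), site 8 (G↔A), site 10 (C↔T), site 12 (A↔T), site 13 (G↔T).
There are 5 differences over 14 sites, so p = 5/14 = 0.3571.

0.3571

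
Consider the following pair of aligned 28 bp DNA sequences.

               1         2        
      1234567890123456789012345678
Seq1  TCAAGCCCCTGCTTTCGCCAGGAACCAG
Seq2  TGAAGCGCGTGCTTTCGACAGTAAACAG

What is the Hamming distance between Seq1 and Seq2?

Differing sites — 2:C/G; 7:C/G; 9:C/G; 18:C/A; 22:G/T; 25:C/A.
That gives 6 mismatches out of 28 aligned sites, so the Hamming distance is 6.

6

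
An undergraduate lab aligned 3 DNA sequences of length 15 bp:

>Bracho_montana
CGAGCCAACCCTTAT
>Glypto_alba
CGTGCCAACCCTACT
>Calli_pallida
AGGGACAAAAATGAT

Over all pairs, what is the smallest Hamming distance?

3

Pairwise Hamming distances:
  Bracho_montana vs Glypto_alba: 3
  Bracho_montana vs Calli_pallida: 7
  Glypto_alba vs Calli_pallida: 8
The smallest is 3, between Bracho_montana and Glypto_alba.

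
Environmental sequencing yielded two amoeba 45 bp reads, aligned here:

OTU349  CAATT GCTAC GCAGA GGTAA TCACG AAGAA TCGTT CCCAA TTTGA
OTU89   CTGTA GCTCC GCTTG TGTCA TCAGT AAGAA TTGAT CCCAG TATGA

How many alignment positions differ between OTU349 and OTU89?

Mismatches occur at site 2 (A/T), site 3 (A/G), site 5 (T/A), site 9 (A/C), site 13 (A/T), site 14 (G/T), site 15 (A/G), site 16 (G/T), site 19 (A/C), site 24 (C/G), site 25 (G/T), site 32 (C/T), site 34 (T/A), site 40 (A/G), site 42 (T/A).
That gives 15 mismatches out of 45 aligned sites, so the Hamming distance is 15.

15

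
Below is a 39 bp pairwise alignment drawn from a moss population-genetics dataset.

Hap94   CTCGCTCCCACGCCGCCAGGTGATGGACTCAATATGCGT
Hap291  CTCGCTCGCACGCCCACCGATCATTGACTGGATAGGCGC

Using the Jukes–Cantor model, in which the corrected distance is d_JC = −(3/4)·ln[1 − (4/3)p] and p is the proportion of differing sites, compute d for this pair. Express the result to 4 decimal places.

The sequences differ at positions 8 (C/G), 15 (G/C), 16 (C/A), 18 (A/C), 20 (G/A), 22 (G/C), 25 (G/T), 30 (C/G), 31 (A/G), 35 (T/G), 39 (T/C).
p = 11/39 = 0.282051.
d = −0.75 · ln(1 − (4/3)·0.282051) = −0.75 · ln(0.623932) = −0.75 · (-0.471714) = 0.3538.

0.3538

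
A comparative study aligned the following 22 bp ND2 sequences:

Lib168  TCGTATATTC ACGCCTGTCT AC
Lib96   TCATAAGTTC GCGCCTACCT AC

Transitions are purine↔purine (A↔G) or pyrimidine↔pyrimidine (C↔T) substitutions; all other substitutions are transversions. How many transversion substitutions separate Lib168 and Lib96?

1

Mismatches occur at site 3 (G/A, transition), site 6 (T/A, transversion), site 7 (A/G, transition), site 11 (A/G, transition), site 17 (G/A, transition), site 18 (T/C, transition).
Of the 6 differences, 5 transitions and 1 transversion, so the answer is 1.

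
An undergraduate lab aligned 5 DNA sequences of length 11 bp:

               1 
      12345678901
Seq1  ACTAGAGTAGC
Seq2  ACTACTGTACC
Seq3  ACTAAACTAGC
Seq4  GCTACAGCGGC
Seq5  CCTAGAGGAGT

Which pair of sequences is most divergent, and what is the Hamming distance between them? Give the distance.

6

Pairwise Hamming distances:
  Seq1 vs Seq2: 3
  Seq1 vs Seq3: 2
  Seq1 vs Seq4: 4
  Seq1 vs Seq5: 3
  Seq2 vs Seq3: 4
  Seq2 vs Seq4: 5
  Seq2 vs Seq5: 6
  Seq3 vs Seq4: 5
  Seq3 vs Seq5: 5
  Seq4 vs Seq5: 5
The largest is 6, between Seq2 and Seq5.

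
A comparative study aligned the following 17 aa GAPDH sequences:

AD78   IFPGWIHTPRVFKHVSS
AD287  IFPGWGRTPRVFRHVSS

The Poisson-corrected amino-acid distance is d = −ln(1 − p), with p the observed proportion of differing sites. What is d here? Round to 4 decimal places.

0.1942

Differing sites — 6:I/G; 7:H/R; 13:K/R.
p = 3/17 = 0.176471.
d = −ln(1 − 0.176471) = −ln(0.823529) = 0.1942.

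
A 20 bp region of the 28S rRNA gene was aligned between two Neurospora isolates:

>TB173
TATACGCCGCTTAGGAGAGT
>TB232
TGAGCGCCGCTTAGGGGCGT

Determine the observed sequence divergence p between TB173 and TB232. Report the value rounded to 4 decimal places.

Mismatches occur at site 2 (A/G), site 3 (T/A), site 4 (A/G), site 16 (A/G), site 18 (A/C).
There are 5 differences over 20 sites, so p = 5/20 = 0.2500.

0.2500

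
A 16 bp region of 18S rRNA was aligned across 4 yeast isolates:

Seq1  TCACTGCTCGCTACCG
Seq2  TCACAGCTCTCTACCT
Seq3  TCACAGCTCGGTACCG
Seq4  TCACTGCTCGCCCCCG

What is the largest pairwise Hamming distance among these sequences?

Pairwise Hamming distances:
  Seq1 vs Seq2: 3
  Seq1 vs Seq3: 2
  Seq1 vs Seq4: 2
  Seq2 vs Seq3: 3
  Seq2 vs Seq4: 5
  Seq3 vs Seq4: 4
The largest is 5, between Seq2 and Seq4.

5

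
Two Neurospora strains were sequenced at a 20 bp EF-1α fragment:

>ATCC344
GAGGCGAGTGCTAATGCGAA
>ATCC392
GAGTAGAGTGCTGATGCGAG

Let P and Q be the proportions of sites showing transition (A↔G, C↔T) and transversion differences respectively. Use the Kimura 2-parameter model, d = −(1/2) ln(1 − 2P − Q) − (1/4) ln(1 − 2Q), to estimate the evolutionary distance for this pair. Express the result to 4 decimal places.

0.2341

Mismatches occur at site 4 (G/T, transversion), site 5 (C/A, transversion), site 13 (A/G, transition), site 20 (A/G, transition).
Of the 4 differences, 2 transitions and 2 transversions over 20 sites: P = 2/20 = 0.100000, Q = 2/20 = 0.100000.
d = −0.5·ln(0.700000) − 0.25·ln(0.800000) = −0.5·(-0.356675) − 0.25·(-0.223144) = 0.2341.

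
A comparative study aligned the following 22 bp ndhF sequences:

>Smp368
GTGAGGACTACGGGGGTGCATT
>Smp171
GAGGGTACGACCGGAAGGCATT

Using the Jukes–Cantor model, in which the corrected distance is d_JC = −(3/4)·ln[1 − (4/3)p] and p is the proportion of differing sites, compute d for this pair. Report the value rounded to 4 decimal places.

Differing sites — 2:T/A; 4:A/G; 6:G/T; 9:T/G; 12:G/C; 15:G/A; 16:G/A; 17:T/G.
p = 8/22 = 0.363636.
d = −0.75 · ln(1 − (4/3)·0.363636) = −0.75 · ln(0.515152) = −0.75 · (-0.663293) = 0.4975.

0.4975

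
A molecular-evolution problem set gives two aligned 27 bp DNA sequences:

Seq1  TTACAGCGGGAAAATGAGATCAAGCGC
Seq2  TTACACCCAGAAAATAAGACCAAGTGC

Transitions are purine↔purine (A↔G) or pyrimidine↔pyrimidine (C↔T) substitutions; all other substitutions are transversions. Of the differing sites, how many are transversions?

2

The sequences differ at positions 6 (G/C, transversion), 8 (G/C, transversion), 9 (G/A, transition), 16 (G/A, transition), 20 (T/C, transition), 25 (C/T, transition).
Of the 6 differences, 4 transitions and 2 transversions, so the answer is 2.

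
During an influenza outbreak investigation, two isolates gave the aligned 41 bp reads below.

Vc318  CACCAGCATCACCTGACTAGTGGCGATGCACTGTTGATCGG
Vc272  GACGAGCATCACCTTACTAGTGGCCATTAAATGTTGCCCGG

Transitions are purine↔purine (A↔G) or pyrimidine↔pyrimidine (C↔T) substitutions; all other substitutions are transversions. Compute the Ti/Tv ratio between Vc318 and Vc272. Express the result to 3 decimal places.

Differing sites — 1:C/G (Tv); 4:C/G (Tv); 15:G/T (Tv); 25:G/C (Tv); 28:G/T (Tv); 29:C/A (Tv); 31:C/A (Tv); 37:A/C (Tv); 38:T/C (Ti).
Of the 9 differences, 1 transition and 8 transversions, so Ti/Tv = 1/8 = 0.125.

0.125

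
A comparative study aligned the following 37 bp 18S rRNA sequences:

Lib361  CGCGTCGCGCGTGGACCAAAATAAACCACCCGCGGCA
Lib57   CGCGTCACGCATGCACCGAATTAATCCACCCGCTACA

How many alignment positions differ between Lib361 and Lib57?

Differing sites — 7:G/A; 11:G/A; 14:G/C; 18:A/G; 21:A/T; 25:A/T; 34:G/T; 35:G/A.
That gives 8 mismatches out of 37 aligned sites, so the Hamming distance is 8.

8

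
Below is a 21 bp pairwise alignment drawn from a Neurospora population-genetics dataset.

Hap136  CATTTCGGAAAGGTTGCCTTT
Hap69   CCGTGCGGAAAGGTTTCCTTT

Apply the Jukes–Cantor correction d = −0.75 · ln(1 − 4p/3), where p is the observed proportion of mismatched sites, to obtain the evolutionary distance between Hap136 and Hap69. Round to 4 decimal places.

Mismatches occur at site 2 (A/C), site 3 (T/G), site 5 (T/G), site 16 (G/T).
p = 4/21 = 0.190476.
d = −0.75 · ln(1 − (4/3)·0.190476) = −0.75 · ln(0.746032) = −0.75 · (-0.292987) = 0.2197.

0.2197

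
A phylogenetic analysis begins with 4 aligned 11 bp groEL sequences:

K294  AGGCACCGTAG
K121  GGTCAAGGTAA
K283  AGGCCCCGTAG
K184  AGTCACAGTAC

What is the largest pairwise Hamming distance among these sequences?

6

Pairwise Hamming distances:
  K294 vs K121: 5
  K294 vs K283: 1
  K294 vs K184: 3
  K121 vs K283: 6
  K121 vs K184: 4
  K283 vs K184: 4
The largest is 6, between K121 and K283.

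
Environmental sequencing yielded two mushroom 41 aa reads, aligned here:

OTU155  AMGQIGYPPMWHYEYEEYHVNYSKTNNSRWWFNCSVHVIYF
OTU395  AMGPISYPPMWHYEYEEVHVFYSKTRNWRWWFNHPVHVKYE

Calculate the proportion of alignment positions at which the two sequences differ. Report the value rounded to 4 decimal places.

0.2439

Mismatches occur at site 4 (Q→P), site 6 (G→S), site 18 (Y→V), site 21 (N→F), site 26 (N→R), site 28 (S→W), site 34 (C→H), site 35 (S→P), site 39 (I→K), site 41 (F→E).
There are 10 differences over 41 sites, so p = 10/41 = 0.2439.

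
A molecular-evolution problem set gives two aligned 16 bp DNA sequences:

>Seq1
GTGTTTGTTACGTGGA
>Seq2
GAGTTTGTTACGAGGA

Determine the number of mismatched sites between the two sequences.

2

The sequences differ at positions 2 (T/A), 13 (T/A).
That gives 2 mismatches out of 16 aligned sites, so the Hamming distance is 2.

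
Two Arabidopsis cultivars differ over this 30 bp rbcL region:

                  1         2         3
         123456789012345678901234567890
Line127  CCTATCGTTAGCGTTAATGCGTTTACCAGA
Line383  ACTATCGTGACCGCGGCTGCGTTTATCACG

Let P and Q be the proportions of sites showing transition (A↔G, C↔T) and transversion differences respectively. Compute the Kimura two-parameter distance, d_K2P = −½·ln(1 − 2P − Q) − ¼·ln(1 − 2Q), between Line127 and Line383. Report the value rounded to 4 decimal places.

Differing sites — 1:C/A (Tv); 9:T/G (Tv); 11:G/C (Tv); 14:T/C (Ti); 15:T/G (Tv); 16:A/G (Ti); 17:A/C (Tv); 26:C/T (Ti); 29:G/C (Tv); 30:A/G (Ti).
Of the 10 differences, 4 transitions and 6 transversions over 30 sites: P = 4/30 = 0.133333, Q = 6/30 = 0.200000.
d = −0.5·ln(0.533334) − 0.25·ln(0.600000) = −0.5·(-0.628607) − 0.25·(-0.510826) = 0.4420.

0.4420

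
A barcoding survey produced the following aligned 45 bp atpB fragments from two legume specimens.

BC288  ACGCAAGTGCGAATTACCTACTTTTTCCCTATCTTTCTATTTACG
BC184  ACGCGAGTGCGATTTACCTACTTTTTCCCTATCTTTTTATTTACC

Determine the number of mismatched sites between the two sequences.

Mismatches occur at site 5 (A→G), site 13 (A→T), site 37 (C→T), site 45 (G→C).
That gives 4 mismatches out of 45 aligned sites, so the Hamming distance is 4.

4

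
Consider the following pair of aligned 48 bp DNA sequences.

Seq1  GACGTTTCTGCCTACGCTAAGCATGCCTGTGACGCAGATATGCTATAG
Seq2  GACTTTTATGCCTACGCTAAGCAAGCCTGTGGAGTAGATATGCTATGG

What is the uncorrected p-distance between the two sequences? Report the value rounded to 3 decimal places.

Differing sites — 4:G/T; 8:C/A; 24:T/A; 32:A/G; 33:C/A; 35:C/T; 47:A/G.
There are 7 differences over 48 sites, so p = 7/48 = 0.146.

0.146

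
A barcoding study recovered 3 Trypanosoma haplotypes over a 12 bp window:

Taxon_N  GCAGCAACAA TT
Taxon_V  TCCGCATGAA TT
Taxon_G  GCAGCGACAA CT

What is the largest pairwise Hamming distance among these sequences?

Pairwise Hamming distances:
  Taxon_N vs Taxon_V: 4
  Taxon_N vs Taxon_G: 2
  Taxon_V vs Taxon_G: 6
The largest is 6, between Taxon_V and Taxon_G.

6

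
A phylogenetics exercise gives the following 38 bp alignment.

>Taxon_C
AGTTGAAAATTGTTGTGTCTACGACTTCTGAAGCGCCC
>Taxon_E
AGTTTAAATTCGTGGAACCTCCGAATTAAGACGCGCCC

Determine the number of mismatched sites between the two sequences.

Differing sites — 5:G/T; 9:A/T; 11:T/C; 14:T/G; 16:T/A; 17:G/A; 18:T/C; 21:A/C; 25:C/A; 28:C/A; 29:T/A; 32:A/C.
That gives 12 mismatches out of 38 aligned sites, so the Hamming distance is 12.

12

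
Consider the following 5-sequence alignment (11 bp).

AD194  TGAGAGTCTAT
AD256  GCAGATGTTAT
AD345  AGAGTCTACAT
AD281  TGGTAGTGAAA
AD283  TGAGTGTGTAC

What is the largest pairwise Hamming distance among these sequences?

9

Pairwise Hamming distances:
  AD194 vs AD256: 5
  AD194 vs AD345: 5
  AD194 vs AD281: 5
  AD194 vs AD283: 3
  AD256 vs AD345: 7
  AD256 vs AD281: 9
  AD256 vs AD283: 7
  AD345 vs AD281: 8
  AD345 vs AD283: 5
  AD281 vs AD283: 5
The largest is 9, between AD256 and AD281.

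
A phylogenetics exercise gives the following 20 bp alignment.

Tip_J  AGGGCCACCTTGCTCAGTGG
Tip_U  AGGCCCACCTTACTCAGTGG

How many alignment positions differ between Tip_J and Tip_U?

2

Differing sites — 4:G/C; 12:G/A.
That gives 2 mismatches out of 20 aligned sites, so the Hamming distance is 2.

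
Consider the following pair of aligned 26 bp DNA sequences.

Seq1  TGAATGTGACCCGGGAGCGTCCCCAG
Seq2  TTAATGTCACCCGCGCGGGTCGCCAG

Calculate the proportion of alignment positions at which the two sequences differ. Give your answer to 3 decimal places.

0.231

Differing sites — 2:G/T; 8:G/C; 14:G/C; 16:A/C; 18:C/G; 22:C/G.
There are 6 differences over 26 sites, so p = 6/26 = 0.231.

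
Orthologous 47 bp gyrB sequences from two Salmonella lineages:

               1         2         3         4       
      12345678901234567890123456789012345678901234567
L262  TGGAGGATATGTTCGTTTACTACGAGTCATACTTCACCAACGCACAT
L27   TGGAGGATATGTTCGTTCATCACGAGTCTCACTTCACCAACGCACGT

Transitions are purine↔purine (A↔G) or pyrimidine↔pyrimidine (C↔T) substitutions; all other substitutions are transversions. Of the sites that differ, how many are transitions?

Mismatches occur at site 18 (T→C, transition), site 20 (C→T, transition), site 21 (T→C, transition), site 29 (A→T, transversion), site 30 (T→C, transition), site 46 (A→G, transition).
Of the 6 differences, 5 transitions and 1 transversion, so the answer is 5.

5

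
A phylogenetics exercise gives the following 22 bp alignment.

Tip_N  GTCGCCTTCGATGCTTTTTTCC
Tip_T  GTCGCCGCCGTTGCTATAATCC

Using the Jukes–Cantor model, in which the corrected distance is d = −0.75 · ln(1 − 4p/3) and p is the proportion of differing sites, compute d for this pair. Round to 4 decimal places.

The sequences differ at positions 7 (T/G), 8 (T/C), 11 (A/T), 16 (T/A), 18 (T/A), 19 (T/A).
p = 6/22 = 0.272727.
d = −0.75 · ln(1 − (4/3)·0.272727) = −0.75 · ln(0.636364) = −0.75 · (-0.451985) = 0.3390.

0.3390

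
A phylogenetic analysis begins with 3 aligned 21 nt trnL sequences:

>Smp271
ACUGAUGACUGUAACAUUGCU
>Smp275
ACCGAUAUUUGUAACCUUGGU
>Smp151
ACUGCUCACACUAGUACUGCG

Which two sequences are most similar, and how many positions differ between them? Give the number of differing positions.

6

Pairwise Hamming distances:
  Smp271 vs Smp275: 6
  Smp271 vs Smp151: 8
  Smp275 vs Smp151: 13
The smallest is 6, between Smp271 and Smp275.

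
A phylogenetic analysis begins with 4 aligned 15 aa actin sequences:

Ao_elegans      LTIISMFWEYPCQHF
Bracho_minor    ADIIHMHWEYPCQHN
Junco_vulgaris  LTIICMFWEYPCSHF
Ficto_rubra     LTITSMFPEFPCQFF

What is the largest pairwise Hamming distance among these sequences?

9

Pairwise Hamming distances:
  Ao_elegans vs Bracho_minor: 5
  Ao_elegans vs Junco_vulgaris: 2
  Ao_elegans vs Ficto_rubra: 4
  Bracho_minor vs Junco_vulgaris: 6
  Bracho_minor vs Ficto_rubra: 9
  Junco_vulgaris vs Ficto_rubra: 6
The largest is 9, between Bracho_minor and Ficto_rubra.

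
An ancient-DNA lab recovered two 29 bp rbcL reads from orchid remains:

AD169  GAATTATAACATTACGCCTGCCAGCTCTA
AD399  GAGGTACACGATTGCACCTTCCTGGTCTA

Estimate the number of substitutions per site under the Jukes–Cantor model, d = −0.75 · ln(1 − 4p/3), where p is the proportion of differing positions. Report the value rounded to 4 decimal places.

Mismatches occur at site 3 (A/G), site 4 (T/G), site 7 (T/C), site 9 (A/C), site 10 (C/G), site 14 (A/G), site 16 (G/A), site 20 (G/T), site 23 (A/T), site 25 (C/G).
p = 10/29 = 0.344828.
d = −0.75 · ln(1 − (4/3)·0.344828) = −0.75 · ln(0.540229) = −0.75 · (-0.615762) = 0.4618.

0.4618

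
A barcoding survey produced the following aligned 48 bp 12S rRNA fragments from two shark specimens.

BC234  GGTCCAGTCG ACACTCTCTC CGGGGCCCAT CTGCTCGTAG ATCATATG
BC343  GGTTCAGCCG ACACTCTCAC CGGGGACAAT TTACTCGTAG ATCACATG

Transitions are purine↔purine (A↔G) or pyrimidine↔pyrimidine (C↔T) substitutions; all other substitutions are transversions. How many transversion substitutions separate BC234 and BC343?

Mismatches occur at site 4 (C↔T, transition), site 8 (T↔C, transition), site 19 (T↔A, transversion), site 26 (C↔A, transversion), site 28 (C↔A, transversion), site 31 (C↔T, transition), site 33 (G↔A, transition), site 45 (T↔C, transition).
Of the 8 differences, 5 transitions and 3 transversions, so the answer is 3.

3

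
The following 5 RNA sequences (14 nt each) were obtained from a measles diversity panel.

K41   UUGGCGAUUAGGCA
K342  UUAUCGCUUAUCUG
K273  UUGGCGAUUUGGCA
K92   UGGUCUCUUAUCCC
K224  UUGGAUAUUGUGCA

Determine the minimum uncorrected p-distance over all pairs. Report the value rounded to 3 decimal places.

0.071

Pairwise Hamming distances:
  K41 vs K342: 7
  K41 vs K273: 1
  K41 vs K92: 7
  K41 vs K224: 4
  K342 vs K273: 8
  K342 vs K92: 5
  K342 vs K224: 9
  K273 vs K92: 8
  K273 vs K224: 4
  K92 vs K224: 7
The smallest is 1 mismatch, between K41 and K273; p = 1/14 = 0.071.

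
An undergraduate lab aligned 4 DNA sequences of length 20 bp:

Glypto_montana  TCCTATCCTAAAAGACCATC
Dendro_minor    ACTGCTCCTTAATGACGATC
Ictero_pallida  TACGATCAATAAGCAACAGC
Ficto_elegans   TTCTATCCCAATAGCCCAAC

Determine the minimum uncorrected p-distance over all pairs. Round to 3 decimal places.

0.250

Pairwise Hamming distances:
  Glypto_montana vs Dendro_minor: 7
  Glypto_montana vs Ictero_pallida: 9
  Glypto_montana vs Ficto_elegans: 5
  Dendro_minor vs Ictero_pallida: 11
  Dendro_minor vs Ficto_elegans: 12
  Ictero_pallida vs Ficto_elegans: 11
The smallest is 5 mismatches, between Glypto_montana and Ficto_elegans; p = 5/20 = 0.250.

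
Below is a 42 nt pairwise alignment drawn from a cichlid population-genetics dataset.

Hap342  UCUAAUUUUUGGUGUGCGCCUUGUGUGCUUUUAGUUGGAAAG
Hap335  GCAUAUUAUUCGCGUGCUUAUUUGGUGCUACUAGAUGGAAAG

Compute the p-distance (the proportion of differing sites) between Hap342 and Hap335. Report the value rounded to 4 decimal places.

Mismatches occur at site 1 (U→G), site 3 (U→A), site 4 (A→U), site 8 (U→A), site 11 (G→C), site 13 (U→C), site 18 (G→U), site 19 (C→U), site 20 (C→A), site 23 (G→U), site 24 (U→G), site 30 (U→A), site 31 (U→C), site 35 (U→A).
There are 14 differences over 42 sites, so p = 14/42 = 0.3333.

0.3333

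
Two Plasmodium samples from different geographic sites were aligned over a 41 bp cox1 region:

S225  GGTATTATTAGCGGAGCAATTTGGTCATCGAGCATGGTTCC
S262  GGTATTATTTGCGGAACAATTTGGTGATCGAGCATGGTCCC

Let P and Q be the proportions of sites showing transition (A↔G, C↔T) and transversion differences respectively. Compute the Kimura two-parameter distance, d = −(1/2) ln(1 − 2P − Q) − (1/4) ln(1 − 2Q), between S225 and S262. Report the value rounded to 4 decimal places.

Differing sites — 10:A/T (Tv); 16:G/A (Ti); 26:C/G (Tv); 39:T/C (Ti).
Of the 4 differences, 2 transitions and 2 transversions over 41 sites: P = 2/41 = 0.048780, Q = 2/41 = 0.048780.
d = −0.5·ln(0.853660) − 0.25·ln(0.902440) = −0.5·(-0.158222) − 0.25·(-0.102653) = 0.1048.

0.1048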